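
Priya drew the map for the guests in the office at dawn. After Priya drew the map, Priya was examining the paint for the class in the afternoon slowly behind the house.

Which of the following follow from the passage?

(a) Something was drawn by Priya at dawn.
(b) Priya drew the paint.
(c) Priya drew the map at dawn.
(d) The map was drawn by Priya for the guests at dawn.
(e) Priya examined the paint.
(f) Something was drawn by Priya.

(a), (c), (d), (e), (f)

(a) Entailed — the original entails any weakening of itself; this just drops 'in the office', 'for the guests' and generalizes the patient.
(b) Not entailed — Priya drew the map, not the paint; the paint belongs to the examining event.
(c) Entailed — this follows by dropping conjuncts from the drawing event's description.
(d) Entailed — the original entails any weakening of itself; this just drops 'in the office'.
(e) Entailed — 'examine' is an activity; 'was examining' entails that some examining happened, so 'examined' holds.
(f) Entailed — this follows by dropping conjuncts from the drawing event's description.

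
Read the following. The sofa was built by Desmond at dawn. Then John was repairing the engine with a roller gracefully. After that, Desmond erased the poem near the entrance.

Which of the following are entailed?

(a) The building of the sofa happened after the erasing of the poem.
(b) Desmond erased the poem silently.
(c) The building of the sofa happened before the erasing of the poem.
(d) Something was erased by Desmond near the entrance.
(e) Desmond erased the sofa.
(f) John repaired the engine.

(c), (d)

(a) Not entailed — the narrative places the building before the erasing, not after.
(b) Not entailed — 'silently' adds information not in the original event.
(c) Entailed — the narrative places the building before the erasing.
(d) Entailed — the original entails any weakening of itself; this just generalizes the patient.
(e) Not entailed — Desmond erased the poem, not the sofa; the sofa belongs to the building event.
(f) Not entailed — 'was repairing' is progressive on an accomplishment; it does not entail the completed 'repaired'.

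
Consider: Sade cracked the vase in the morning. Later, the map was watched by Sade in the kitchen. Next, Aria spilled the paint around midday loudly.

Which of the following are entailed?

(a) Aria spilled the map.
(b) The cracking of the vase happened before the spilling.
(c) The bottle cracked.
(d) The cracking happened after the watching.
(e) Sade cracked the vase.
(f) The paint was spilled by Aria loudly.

(a) Not entailed — Aria spilled the paint, not the map; the map belongs to the watching event.
(b) Entailed — the narrative places the cracking before the spilling.
(c) Not entailed — the vase is what cracked, not the bottle.
(d) Not entailed — the narrative places the cracking before the watching, not after.
(e) Entailed — dropping 'in the morning' leaves a sub-description the original still satisfies.
(f) Entailed — every conjunct here is already in the original spilling event.

(b), (e), (f)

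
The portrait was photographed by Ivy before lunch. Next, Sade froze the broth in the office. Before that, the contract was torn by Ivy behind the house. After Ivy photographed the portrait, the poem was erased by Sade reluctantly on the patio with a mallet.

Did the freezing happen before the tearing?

The narrative orders the tearing before the freezing.

no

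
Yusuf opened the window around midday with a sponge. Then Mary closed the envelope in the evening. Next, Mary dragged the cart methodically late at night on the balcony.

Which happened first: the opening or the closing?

the opening

The connectives place the opening before the closing.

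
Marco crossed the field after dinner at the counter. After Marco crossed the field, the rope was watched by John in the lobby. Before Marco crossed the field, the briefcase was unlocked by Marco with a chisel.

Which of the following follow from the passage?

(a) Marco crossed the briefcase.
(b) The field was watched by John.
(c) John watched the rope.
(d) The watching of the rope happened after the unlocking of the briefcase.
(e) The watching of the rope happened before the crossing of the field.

(a) Not entailed — Marco crossed the field, not the briefcase; the briefcase belongs to the unlocking event.
(b) Not entailed — John watched the rope, not the field; the field belongs to the crossing event.
(c) Entailed — this follows by dropping conjuncts from the watching event's description.
(d) Entailed — the narrative places the unlocking before the watching.
(e) Not entailed — the narrative places the crossing before the watching, not after.

(c), (d)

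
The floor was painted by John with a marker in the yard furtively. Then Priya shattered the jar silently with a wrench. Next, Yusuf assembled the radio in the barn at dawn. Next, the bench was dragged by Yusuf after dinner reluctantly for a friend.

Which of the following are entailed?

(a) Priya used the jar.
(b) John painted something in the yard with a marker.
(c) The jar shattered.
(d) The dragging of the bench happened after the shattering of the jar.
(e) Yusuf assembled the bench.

(b), (c), (d)

(a) Not entailed — the jar is the patient, not an instrument — Priya used a wrench.
(b) Entailed — dropping 'furtively' and generalizing the patient leaves a sub-description the original still satisfies.
(c) Entailed — 'Priya shattered the jar' is causative; it entails the inchoative 'the jar shattered'.
(d) Entailed — the narrative places the shattering before the dragging.
(e) Not entailed — Yusuf assembled the radio, not the bench; the bench belongs to the dragging event.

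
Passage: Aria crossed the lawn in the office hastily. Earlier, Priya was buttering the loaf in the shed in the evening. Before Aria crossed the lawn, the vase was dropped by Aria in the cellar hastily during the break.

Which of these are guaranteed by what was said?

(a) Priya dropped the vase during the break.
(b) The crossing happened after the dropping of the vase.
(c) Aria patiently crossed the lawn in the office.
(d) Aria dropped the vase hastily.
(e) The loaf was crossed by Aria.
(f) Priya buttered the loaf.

(b), (d)

(a) Not entailed — the passage has Aria dropping the vase, not Priya.
(b) Entailed — the narrative places the dropping before the crossing.
(c) Not entailed — 'patiently' adds a manner not in (and inconsistent with) the original.
(d) Entailed — every conjunct here is already in the original dropping event.
(e) Not entailed — Aria crossed the lawn, not the loaf; the loaf belongs to the buttering event.
(f) Not entailed — 'was buttering' is progressive on an accomplishment; it does not entail the completed 'buttered'.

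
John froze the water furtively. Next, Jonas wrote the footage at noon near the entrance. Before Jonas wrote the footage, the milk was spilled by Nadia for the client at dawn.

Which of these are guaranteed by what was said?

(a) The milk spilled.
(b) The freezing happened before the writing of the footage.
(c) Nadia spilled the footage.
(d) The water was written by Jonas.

(a), (b)

(a) Entailed — 'Nadia spilled the milk' is causative; it entails the inchoative 'the milk spilled'.
(b) Entailed — the narrative places the freezing before the writing.
(c) Not entailed — Nadia spilled the milk, not the footage; the footage belongs to the writing event.
(d) Not entailed — Jonas wrote the footage, not the water; the water belongs to the freezing event.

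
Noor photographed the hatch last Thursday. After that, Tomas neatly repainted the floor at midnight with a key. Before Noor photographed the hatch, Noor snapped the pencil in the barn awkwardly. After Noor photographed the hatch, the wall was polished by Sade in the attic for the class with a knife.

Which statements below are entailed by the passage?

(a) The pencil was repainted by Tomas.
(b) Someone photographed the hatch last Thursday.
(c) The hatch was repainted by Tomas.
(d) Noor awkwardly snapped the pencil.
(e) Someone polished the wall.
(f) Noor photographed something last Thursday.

(b), (d), (e), (f)

(a) Not entailed — Tomas repainted the floor, not the pencil; the pencil belongs to the snapping event.
(b) Entailed — every conjunct here is already in the original photographing event.
(c) Not entailed — Tomas repainted the floor, not the hatch; the hatch belongs to the photographing event.
(d) Entailed — every conjunct here is already in the original snapping event.
(e) Entailed — the original entails any weakening of itself; this just drops 'in the attic', 'for the class', 'with a knife' and generalizes the agent.
(f) Entailed — generalizing the patient leaves a sub-description the original still satisfies.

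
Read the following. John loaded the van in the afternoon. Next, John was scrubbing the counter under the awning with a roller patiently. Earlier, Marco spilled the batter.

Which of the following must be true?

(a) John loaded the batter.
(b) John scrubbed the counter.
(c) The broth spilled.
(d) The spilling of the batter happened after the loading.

(b)

(a) Not entailed — John loaded the van, not the batter; the batter belongs to the spilling event.
(b) Entailed — 'scrub' is an activity; 'was scrubbing' entails that some scrubbing happened, so 'scrubbed' holds.
(c) Not entailed — the batter is what spilled, not the broth.
(d) Not entailed — the narrative doesn't order the loading relative to the spilling.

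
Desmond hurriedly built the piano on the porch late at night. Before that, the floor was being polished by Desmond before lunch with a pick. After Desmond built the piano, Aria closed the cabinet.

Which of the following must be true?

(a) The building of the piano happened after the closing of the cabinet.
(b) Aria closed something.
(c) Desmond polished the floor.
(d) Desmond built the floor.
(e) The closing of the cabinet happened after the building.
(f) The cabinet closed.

(a) Not entailed — the narrative places the building before the closing, not after.
(b) Entailed — this follows by dropping conjuncts from the closing event's description.
(c) Entailed — 'polish' is an activity; 'was polishing' entails that some polishing happened, so 'polished' holds.
(d) Not entailed — Desmond built the piano, not the floor; the floor belongs to the polishing event.
(e) Entailed — the narrative places the building before the closing.
(f) Entailed — 'Aria closed the cabinet' is causative; it entails the inchoative 'the cabinet closed'.

(b), (c), (e), (f)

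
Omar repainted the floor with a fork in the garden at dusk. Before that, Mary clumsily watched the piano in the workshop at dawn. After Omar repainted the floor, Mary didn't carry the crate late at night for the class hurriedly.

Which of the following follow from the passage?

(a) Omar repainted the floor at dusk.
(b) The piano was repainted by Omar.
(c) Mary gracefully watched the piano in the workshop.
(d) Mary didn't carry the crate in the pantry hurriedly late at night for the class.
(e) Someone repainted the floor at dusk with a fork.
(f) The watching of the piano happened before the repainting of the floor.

(a), (d), (e), (f)

(a) Entailed — dropping 'with a fork', 'in the garden' leaves a sub-description the original still satisfies.
(b) Not entailed — Omar repainted the floor, not the piano; the piano belongs to the watching event.
(c) Not entailed — 'gracefully' adds a manner not in (and inconsistent with) the original.
(d) Entailed — under negation, adding a further restriction is entailed: if no such carrying event occurred, none occurred in the pantry either.
(e) Entailed — the original entails any weakening of itself; this just drops 'in the garden' and generalizes the agent.
(f) Entailed — the narrative places the watching before the repainting.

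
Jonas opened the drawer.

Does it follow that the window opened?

Nothing is said about any window; only the drawer is affected.

no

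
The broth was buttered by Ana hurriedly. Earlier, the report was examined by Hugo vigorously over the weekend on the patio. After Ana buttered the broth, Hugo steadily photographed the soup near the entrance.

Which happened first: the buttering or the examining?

the examining

The connectives place the examining before the buttering.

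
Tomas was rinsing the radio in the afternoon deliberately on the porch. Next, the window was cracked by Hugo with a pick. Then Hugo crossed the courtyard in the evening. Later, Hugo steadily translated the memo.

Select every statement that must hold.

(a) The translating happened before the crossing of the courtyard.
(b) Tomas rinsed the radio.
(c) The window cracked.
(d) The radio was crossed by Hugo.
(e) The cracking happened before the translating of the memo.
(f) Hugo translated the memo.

(a) Not entailed — the narrative places the crossing before the translating, not after.
(b) Entailed — 'rinse' is an activity; 'was rinsing' entails that some rinsing happened, so 'rinsed' holds.
(c) Entailed — 'Hugo cracked the window' is causative; it entails the inchoative 'the window cracked'.
(d) Not entailed — Hugo crossed the courtyard, not the radio; the radio belongs to the rinsing event.
(e) Entailed — the narrative places the cracking before the translating.
(f) Entailed — dropping 'steadily' leaves a sub-description the original still satisfies.

(b), (c), (e), (f)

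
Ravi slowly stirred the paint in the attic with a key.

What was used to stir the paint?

a key

'with a key' marks the instrument of the stirring event.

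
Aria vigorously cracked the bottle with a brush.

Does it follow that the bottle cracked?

'Aria cracked the bottle' is the causative; it entails the inchoative 'the bottle cracked'.

yes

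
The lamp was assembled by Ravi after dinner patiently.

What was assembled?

'the lamp' marks the patient of the assembling event.

the lamp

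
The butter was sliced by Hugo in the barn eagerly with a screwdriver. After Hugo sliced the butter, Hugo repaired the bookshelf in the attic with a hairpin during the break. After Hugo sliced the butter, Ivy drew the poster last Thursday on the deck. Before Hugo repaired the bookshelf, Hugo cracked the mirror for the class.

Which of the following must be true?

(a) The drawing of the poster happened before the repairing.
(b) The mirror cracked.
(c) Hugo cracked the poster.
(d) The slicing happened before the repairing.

(b), (d)

(a) Not entailed — the narrative doesn't order the drawing relative to the repairing.
(b) Entailed — 'Hugo cracked the mirror' is causative; it entails the inchoative 'the mirror cracked'.
(c) Not entailed — Hugo cracked the mirror, not the poster; the poster belongs to the drawing event.
(d) Entailed — the narrative places the slicing before the repairing.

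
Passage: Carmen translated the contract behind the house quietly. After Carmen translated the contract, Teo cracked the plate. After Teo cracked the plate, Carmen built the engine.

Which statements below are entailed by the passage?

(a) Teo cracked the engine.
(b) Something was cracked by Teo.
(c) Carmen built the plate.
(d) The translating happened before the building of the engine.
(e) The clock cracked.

(a) Not entailed — Teo cracked the plate, not the engine; the engine belongs to the building event.
(b) Entailed — generalizing the patient leaves a sub-description the original still satisfies.
(c) Not entailed — Carmen built the engine, not the plate; the plate belongs to the cracking event.
(d) Entailed — the narrative places the translating before the building.
(e) Not entailed — the plate is what cracked, not the clock.

(b), (d)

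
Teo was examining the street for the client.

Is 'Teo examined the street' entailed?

'examine' is atelic; if Teo was examining the street, then Teo examined the street (for some time).

yes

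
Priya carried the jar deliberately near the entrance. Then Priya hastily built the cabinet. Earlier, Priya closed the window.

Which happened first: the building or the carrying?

the carrying

The connectives place the carrying before the building.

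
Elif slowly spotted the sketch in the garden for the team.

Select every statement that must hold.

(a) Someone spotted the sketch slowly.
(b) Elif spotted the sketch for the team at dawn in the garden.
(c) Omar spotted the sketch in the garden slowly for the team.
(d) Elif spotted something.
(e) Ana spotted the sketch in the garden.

(a), (d)

(a) Entailed — this follows by dropping conjuncts from the spotting event's description.
(b) Not entailed — 'at dawn' adds information not in the original event.
(c) Not entailed — the passage has Elif spotting the sketch, not Omar.
(d) Entailed — dropping 'for the team', 'in the garden', 'slowly' and generalizing the patient leaves a sub-description the original still satisfies.
(e) Not entailed — the passage has Elif spotting the sketch, not Ana.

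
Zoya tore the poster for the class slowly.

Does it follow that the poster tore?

'Zoya tore the poster' is the causative; it entails the inchoative 'the poster tore'.

yes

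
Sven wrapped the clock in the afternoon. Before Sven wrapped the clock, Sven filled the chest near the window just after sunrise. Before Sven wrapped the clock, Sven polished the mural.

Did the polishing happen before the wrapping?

The narrative orders the polishing before the wrapping.

yes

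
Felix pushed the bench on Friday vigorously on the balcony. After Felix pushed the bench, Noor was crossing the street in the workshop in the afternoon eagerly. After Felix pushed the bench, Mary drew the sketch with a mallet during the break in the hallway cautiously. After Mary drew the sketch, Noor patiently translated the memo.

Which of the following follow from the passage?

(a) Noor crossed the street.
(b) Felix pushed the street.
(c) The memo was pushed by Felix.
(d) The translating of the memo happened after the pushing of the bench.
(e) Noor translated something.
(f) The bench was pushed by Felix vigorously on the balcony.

(d), (e), (f)

(a) Not entailed — 'was crossing' is progressive on an accomplishment; it does not entail the completed 'crossed'.
(b) Not entailed — Felix pushed the bench, not the street; the street belongs to the crossing event.
(c) Not entailed — Felix pushed the bench, not the memo; the memo belongs to the translating event.
(d) Entailed — the narrative places the pushing before the translating.
(e) Entailed — this follows by dropping conjuncts from the translating event's description.
(f) Entailed — dropping 'on Friday' leaves a sub-description the original still satisfies.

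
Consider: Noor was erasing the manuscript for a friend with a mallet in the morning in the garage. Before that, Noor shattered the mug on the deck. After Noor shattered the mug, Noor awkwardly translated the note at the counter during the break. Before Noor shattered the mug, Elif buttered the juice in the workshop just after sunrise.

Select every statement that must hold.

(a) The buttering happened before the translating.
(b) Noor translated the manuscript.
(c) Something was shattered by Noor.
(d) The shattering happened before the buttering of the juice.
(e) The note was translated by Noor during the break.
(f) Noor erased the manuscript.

(a) Entailed — the narrative places the buttering before the translating.
(b) Not entailed — Noor translated the note, not the manuscript; the manuscript belongs to the erasing event.
(c) Entailed — the original entails any weakening of itself; this just drops 'on the deck' and generalizes the patient.
(d) Not entailed — the narrative places the buttering before the shattering, not after.
(e) Entailed — dropping 'awkwardly', 'at the counter' leaves a sub-description the original still satisfies.
(f) Not entailed — 'was erasing' is progressive on an accomplishment; it does not entail the completed 'erased'.

(a), (c), (e)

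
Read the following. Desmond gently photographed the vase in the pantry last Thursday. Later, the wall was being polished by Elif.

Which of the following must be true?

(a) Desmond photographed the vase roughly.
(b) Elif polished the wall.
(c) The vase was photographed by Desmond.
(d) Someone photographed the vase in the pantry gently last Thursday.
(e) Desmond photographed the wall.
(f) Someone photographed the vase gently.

(a) Not entailed — 'roughly' adds a manner not in (and inconsistent with) the original.
(b) Entailed — 'polish' is an activity; 'was polishing' entails that some polishing happened, so 'polished' holds.
(c) Entailed — the original entails any weakening of itself; this just drops 'gently', 'last Thursday', 'in the pantry'.
(d) Entailed — the original entails any weakening of itself; this just generalizes the agent.
(e) Not entailed — Desmond photographed the vase, not the wall; the wall belongs to the polishing event.
(f) Entailed — every conjunct here is already in the original photographing event.

(b), (c), (d), (f)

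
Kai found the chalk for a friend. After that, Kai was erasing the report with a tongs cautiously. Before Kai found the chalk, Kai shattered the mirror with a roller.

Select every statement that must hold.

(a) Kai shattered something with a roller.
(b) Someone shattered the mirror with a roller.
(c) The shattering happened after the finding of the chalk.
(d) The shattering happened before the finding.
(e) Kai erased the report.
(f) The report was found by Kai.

(a), (b), (d)

(a) Entailed — every conjunct here is already in the original shattering event.
(b) Entailed — generalizing the agent leaves a sub-description the original still satisfies.
(c) Not entailed — the narrative places the shattering before the finding, not after.
(d) Entailed — the narrative places the shattering before the finding.
(e) Not entailed — 'was erasing' is progressive on an accomplishment; it does not entail the completed 'erased'.
(f) Not entailed — Kai found the chalk, not the report; the report belongs to the erasing event.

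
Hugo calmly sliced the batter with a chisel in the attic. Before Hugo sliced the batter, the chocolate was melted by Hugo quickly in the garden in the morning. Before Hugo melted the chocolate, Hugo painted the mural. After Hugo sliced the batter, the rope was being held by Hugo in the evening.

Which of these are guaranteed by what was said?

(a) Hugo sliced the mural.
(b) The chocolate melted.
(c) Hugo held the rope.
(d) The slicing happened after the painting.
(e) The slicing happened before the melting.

(b), (c), (d)

(a) Not entailed — Hugo sliced the batter, not the mural; the mural belongs to the painting event.
(b) Entailed — 'Hugo melted the chocolate' is causative; it entails the inchoative 'the chocolate melted'.
(c) Entailed — 'hold' is an activity; 'was holding' entails that some holding happened, so 'held' holds.
(d) Entailed — the narrative places the painting before the slicing.
(e) Not entailed — the narrative places the melting before the slicing, not after.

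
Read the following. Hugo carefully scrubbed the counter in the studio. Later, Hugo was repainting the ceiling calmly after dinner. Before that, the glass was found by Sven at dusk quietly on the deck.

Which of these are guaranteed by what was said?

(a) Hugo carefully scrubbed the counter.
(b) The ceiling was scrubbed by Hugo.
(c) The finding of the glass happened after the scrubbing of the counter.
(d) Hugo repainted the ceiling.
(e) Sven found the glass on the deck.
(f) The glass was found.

(a) Entailed — every conjunct here is already in the original scrubbing event.
(b) Not entailed — Hugo scrubbed the counter, not the ceiling; the ceiling belongs to the repainting event.
(c) Not entailed — the narrative doesn't order the scrubbing relative to the finding.
(d) Not entailed — 'was repainting' is progressive on an accomplishment; it does not entail the completed 'repainted'.
(e) Entailed — this follows by dropping conjuncts from the finding event's description.
(f) Entailed — every conjunct here is already in the original finding event.

(a), (e), (f)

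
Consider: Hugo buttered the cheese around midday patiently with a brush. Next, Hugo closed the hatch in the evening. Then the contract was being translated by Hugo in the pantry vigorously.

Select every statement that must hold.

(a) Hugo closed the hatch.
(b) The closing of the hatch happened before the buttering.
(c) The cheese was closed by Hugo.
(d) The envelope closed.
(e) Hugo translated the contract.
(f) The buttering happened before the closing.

(a) Entailed — every conjunct here is already in the original closing event.
(b) Not entailed — the narrative places the buttering before the closing, not after.
(c) Not entailed — Hugo closed the hatch, not the cheese; the cheese belongs to the buttering event.
(d) Not entailed — the hatch is what closed, not the envelope.
(e) Not entailed — 'was translating' is progressive on an accomplishment; it does not entail the completed 'translated'.
(f) Entailed — the narrative places the buttering before the closing.

(a), (f)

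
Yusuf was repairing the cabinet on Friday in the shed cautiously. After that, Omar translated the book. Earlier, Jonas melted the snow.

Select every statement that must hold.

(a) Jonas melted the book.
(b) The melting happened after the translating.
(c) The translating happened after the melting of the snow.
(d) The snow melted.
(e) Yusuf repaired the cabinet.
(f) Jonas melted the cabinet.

(c), (d)

(a) Not entailed — Jonas melted the snow, not the book; the book belongs to the translating event.
(b) Not entailed — the narrative places the melting before the translating, not after.
(c) Entailed — the narrative places the melting before the translating.
(d) Entailed — 'Jonas melted the snow' is causative; it entails the inchoative 'the snow melted'.
(e) Not entailed — 'was repairing' is progressive on an accomplishment; it does not entail the completed 'repaired'.
(f) Not entailed — Jonas melted the snow, not the cabinet; the cabinet belongs to the repairing event.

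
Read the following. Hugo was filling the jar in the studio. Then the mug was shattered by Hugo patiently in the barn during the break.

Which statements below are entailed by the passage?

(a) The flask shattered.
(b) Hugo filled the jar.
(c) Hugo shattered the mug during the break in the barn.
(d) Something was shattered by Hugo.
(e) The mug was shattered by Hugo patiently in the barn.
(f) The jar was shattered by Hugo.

(a) Not entailed — the mug is what shattered, not the flask.
(b) Not entailed — 'was filling' is progressive on an accomplishment; it does not entail the completed 'filled'.
(c) Entailed — dropping 'patiently' leaves a sub-description the original still satisfies.
(d) Entailed — dropping 'in the barn', 'patiently', 'during the break' and generalizing the patient leaves a sub-description the original still satisfies.
(e) Entailed — every conjunct here is already in the original shattering event.
(f) Not entailed — Hugo shattered the mug, not the jar; the jar belongs to the filling event.

(c), (d), (e)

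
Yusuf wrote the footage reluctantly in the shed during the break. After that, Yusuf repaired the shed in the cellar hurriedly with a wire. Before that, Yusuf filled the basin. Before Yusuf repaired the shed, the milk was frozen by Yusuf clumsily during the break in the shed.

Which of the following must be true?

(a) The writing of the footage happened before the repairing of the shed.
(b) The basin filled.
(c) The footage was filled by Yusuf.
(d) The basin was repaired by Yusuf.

(a) Entailed — the narrative places the writing before the repairing.
(b) Entailed — 'Yusuf filled the basin' is causative; it entails the inchoative 'the basin filled'.
(c) Not entailed — Yusuf filled the basin, not the footage; the footage belongs to the writing event.
(d) Not entailed — Yusuf repaired the shed, not the basin; the basin belongs to the filling event.

(a), (b)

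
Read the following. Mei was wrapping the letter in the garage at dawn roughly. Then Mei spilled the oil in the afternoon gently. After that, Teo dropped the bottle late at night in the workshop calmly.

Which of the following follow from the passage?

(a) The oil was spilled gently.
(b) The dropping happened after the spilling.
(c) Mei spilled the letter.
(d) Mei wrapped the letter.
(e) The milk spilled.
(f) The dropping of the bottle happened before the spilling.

(a) Entailed — every conjunct here is already in the original spilling event.
(b) Entailed — the narrative places the spilling before the dropping.
(c) Not entailed — Mei spilled the oil, not the letter; the letter belongs to the wrapping event.
(d) Not entailed — 'was wrapping' is progressive on an accomplishment; it does not entail the completed 'wrapped'.
(e) Not entailed — the oil is what spilled, not the milk.
(f) Not entailed — the narrative places the spilling before the dropping, not after.

(a), (b)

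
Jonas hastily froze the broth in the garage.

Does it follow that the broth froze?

yes

'Jonas froze the broth' is the causative; it entails the inchoative 'the broth froze'.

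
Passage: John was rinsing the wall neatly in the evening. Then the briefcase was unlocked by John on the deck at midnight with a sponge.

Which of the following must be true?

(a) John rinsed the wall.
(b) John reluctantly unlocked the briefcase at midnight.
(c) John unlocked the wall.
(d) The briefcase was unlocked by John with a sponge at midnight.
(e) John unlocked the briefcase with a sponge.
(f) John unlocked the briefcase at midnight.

(a) Entailed — 'rinse' is an activity; 'was rinsing' entails that some rinsing happened, so 'rinsed' holds.
(b) Not entailed — 'reluctantly' adds information not in the original event.
(c) Not entailed — John unlocked the briefcase, not the wall; the wall belongs to the rinsing event.
(d) Entailed — dropping 'on the deck' leaves a sub-description the original still satisfies.
(e) Entailed — dropping 'on the deck', 'at midnight' leaves a sub-description the original still satisfies.
(f) Entailed — the original entails any weakening of itself; this just drops 'on the deck', 'with a sponge'.

(a), (d), (e), (f)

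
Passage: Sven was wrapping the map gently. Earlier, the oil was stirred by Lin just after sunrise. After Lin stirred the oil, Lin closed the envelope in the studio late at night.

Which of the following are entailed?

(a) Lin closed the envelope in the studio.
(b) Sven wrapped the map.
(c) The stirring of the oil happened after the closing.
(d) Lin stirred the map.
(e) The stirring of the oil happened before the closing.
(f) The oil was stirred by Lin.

(a) Entailed — dropping 'late at night' leaves a sub-description the original still satisfies.
(b) Not entailed — 'was wrapping' is progressive on an accomplishment; it does not entail the completed 'wrapped'.
(c) Not entailed — the narrative places the stirring before the closing, not after.
(d) Not entailed — Lin stirred the oil, not the map; the map belongs to the wrapping event.
(e) Entailed — the narrative places the stirring before the closing.
(f) Entailed — this follows by dropping conjuncts from the stirring event's description.

(a), (e), (f)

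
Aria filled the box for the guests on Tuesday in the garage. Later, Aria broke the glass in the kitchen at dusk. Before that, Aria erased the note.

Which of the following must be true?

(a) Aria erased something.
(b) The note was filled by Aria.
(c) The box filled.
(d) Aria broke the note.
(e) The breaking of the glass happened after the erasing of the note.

(a) Entailed — the original entails any weakening of itself; this just generalizes the patient.
(b) Not entailed — Aria filled the box, not the note; the note belongs to the erasing event.
(c) Entailed — 'Aria filled the box' is causative; it entails the inchoative 'the box filled'.
(d) Not entailed — Aria broke the glass, not the note; the note belongs to the erasing event.
(e) Entailed — the narrative places the erasing before the breaking.

(a), (c), (e)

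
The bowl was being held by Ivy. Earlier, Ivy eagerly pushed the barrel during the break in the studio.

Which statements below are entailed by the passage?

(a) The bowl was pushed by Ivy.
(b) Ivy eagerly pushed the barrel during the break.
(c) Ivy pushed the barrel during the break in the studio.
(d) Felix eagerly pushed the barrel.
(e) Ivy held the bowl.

(a) Not entailed — Ivy pushed the barrel, not the bowl; the bowl belongs to the holding event.
(b) Entailed — the original entails any weakening of itself; this just drops 'in the studio'.
(c) Entailed — dropping 'eagerly' leaves a sub-description the original still satisfies.
(d) Not entailed — the passage has Ivy pushing the barrel, not Felix.
(e) Entailed — 'hold' is an activity; 'was holding' entails that some holding happened, so 'held' holds.

(b), (c), (e)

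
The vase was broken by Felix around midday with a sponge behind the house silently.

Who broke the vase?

'Felix' marks the agent of the breaking event.

Felix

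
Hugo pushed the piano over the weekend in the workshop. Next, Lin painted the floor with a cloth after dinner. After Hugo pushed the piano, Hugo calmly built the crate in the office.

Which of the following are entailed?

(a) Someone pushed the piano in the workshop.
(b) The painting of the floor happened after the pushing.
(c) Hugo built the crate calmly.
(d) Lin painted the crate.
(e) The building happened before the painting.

(a) Entailed — the original entails any weakening of itself; this just drops 'over the weekend' and generalizes the agent.
(b) Entailed — the narrative places the pushing before the painting.
(c) Entailed — every conjunct here is already in the original building event.
(d) Not entailed — Lin painted the floor, not the crate; the crate belongs to the building event.
(e) Not entailed — the narrative doesn't order the building relative to the painting.

(a), (b), (c)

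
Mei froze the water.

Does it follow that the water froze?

yes

'Mei froze the water' is the causative; it entails the inchoative 'the water froze'.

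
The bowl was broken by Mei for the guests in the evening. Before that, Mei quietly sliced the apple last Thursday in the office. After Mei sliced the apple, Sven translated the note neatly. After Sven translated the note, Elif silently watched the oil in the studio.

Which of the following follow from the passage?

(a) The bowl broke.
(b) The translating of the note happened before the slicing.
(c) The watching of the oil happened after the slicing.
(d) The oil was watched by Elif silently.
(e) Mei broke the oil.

(a), (c), (d)

(a) Entailed — 'Mei broke the bowl' is causative; it entails the inchoative 'the bowl broke'.
(b) Not entailed — the narrative places the slicing before the translating, not after.
(c) Entailed — the narrative places the slicing before the watching.
(d) Entailed — dropping 'in the studio' leaves a sub-description the original still satisfies.
(e) Not entailed — Mei broke the bowl, not the oil; the oil belongs to the watching event.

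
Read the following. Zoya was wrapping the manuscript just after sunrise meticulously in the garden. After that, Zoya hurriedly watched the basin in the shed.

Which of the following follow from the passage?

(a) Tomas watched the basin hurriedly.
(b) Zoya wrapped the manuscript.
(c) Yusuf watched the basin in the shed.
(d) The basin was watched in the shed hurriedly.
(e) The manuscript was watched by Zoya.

(d)

(a) Not entailed — the passage has Zoya watching the basin, not Tomas.
(b) Not entailed — 'was wrapping' is progressive on an accomplishment; it does not entail the completed 'wrapped'.
(c) Not entailed — the passage has Zoya watching the basin, not Yusuf.
(d) Entailed — this follows by dropping conjuncts from the watching event's description.
(e) Not entailed — Zoya watched the basin, not the manuscript; the manuscript belongs to the wrapping event.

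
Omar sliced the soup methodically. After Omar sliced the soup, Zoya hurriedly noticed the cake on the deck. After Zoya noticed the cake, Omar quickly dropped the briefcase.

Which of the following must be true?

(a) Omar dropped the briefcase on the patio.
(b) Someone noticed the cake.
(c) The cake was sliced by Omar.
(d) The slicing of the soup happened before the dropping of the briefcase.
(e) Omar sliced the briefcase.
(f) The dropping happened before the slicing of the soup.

(a) Not entailed — 'on the patio' adds information not in the original event.
(b) Entailed — the original entails any weakening of itself; this just drops 'on the deck', 'hurriedly' and generalizes the agent.
(c) Not entailed — Omar sliced the soup, not the cake; the cake belongs to the noticing event.
(d) Entailed — the narrative places the slicing before the dropping.
(e) Not entailed — Omar sliced the soup, not the briefcase; the briefcase belongs to the dropping event.
(f) Not entailed — the narrative places the slicing before the dropping, not after.

(b), (d)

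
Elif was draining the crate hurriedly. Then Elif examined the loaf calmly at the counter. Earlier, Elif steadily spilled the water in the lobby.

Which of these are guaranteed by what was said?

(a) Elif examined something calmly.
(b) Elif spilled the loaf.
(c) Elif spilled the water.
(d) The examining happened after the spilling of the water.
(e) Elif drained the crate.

(a) Entailed — this follows by dropping conjuncts from the examining event's description.
(b) Not entailed — Elif spilled the water, not the loaf; the loaf belongs to the examining event.
(c) Entailed — every conjunct here is already in the original spilling event.
(d) Entailed — the narrative places the spilling before the examining.
(e) Not entailed — 'was draining' is progressive on an accomplishment; it does not entail the completed 'drained'.

(a), (c), (d)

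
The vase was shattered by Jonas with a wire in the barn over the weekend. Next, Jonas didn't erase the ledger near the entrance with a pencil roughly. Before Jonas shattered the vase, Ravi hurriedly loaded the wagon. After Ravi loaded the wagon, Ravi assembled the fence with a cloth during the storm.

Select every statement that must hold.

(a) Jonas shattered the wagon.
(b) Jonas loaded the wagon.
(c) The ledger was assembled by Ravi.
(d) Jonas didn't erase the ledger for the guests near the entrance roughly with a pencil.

(d)

(a) Not entailed — Jonas shattered the vase, not the wagon; the wagon belongs to the loading event.
(b) Not entailed — the passage has Ravi loading the wagon, not Jonas.
(c) Not entailed — Ravi assembled the fence, not the ledger; the ledger belongs to the erasing event.
(d) Entailed — under negation, adding a further restriction is entailed: if no such erasing event occurred, none occurred for the guests either.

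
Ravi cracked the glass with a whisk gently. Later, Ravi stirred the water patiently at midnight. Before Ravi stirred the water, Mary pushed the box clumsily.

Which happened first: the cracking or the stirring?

The connectives place the cracking before the stirring.

the cracking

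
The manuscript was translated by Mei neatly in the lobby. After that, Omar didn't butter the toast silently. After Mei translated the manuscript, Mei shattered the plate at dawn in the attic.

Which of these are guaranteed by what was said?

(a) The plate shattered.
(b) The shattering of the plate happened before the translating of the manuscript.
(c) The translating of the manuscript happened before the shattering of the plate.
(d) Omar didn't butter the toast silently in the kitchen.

(a) Entailed — 'Mei shattered the plate' is causative; it entails the inchoative 'the plate shattered'.
(b) Not entailed — the narrative places the translating before the shattering, not after.
(c) Entailed — the narrative places the translating before the shattering.
(d) Entailed — under negation, adding a further restriction is entailed: if no such buttering event occurred, none occurred in the kitchen either.

(a), (c), (d)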